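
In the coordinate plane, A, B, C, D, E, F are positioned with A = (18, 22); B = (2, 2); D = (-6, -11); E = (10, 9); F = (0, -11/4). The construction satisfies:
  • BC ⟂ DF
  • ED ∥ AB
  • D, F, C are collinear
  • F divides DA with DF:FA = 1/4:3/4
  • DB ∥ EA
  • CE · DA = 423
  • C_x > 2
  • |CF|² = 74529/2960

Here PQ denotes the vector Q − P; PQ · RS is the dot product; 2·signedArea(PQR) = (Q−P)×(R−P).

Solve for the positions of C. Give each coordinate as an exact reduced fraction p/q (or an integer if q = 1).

1. C_x = 546/185  [D, F, C are collinear ∩ BC ⟂ DF]
2. C_y = 242/185  [D, F, C are collinear ∩ BC ⟂ DF]
   → C = (546/185, 242/185)

C = (546/185, 242/185)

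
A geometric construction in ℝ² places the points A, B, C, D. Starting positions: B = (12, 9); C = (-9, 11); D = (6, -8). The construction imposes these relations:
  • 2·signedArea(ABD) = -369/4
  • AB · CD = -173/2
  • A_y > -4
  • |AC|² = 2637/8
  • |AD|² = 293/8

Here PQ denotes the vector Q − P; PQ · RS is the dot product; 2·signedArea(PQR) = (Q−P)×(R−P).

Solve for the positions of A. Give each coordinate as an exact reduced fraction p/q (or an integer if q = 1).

1. A_x = 9/4  [2·signedArea(ABD) = -369/4 ∩ AB · CD = -173/2]
2. A_y = -13/4  [2·signedArea(ABD) = -369/4 ∩ AB · CD = -173/2]
   → A = (9/4, -13/4)

A = (9/4, -13/4)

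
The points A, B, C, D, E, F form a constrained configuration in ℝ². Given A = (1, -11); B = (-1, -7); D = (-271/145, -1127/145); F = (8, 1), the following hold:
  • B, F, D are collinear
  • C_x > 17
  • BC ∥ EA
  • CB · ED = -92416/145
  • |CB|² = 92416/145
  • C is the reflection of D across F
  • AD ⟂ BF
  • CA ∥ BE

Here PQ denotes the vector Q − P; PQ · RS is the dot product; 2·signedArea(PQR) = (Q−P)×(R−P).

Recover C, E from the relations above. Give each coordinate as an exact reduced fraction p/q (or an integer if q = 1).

C = (2591/145, 1417/145)
E = (-2591/145, -4027/145)

1. C_x = 2591/145  [C is the reflection of D across F]
2. C_y = 1417/145  [C is the reflection of D across F]
   → C = (2591/145, 1417/145)
3. E_x = -2591/145  [BC ∥ EA ∩ CA ∥ BE]
4. E_y = -4027/145  [BC ∥ EA ∩ CA ∥ BE]
   → E = (-2591/145, -4027/145)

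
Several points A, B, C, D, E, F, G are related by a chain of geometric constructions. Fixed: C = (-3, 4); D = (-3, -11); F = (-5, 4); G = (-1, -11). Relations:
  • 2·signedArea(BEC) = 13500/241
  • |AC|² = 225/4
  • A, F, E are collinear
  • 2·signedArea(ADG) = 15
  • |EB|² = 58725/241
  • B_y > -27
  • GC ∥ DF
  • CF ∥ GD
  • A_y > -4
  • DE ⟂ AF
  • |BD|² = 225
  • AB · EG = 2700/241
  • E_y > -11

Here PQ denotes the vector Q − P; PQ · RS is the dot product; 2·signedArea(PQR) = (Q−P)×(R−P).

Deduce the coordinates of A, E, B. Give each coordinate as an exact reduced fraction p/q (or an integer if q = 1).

A = (-3, -7/2)
B = (-3, -26)
E = (-273/241, -2531/241)

1. A_y = -7/2  [2·signedArea(ADG) = 15]
2. A_x = -3  [|AC|² = 225/4]
   → A = (-3, -7/2)
3. E_x = -273/241  [A, F, E are collinear ∩ DE ⟂ AF]
4. E_y = -2531/241  [A, F, E are collinear ∩ DE ⟂ AF]
   → E = (-273/241, -2531/241)
5. B_x = -3  [2·signedArea(BEC) = 13500/241 ∩ AB · EG = 2700/241]
6. B_y = -26  [2·signedArea(BEC) = 13500/241 ∩ AB · EG = 2700/241]
   → B = (-3, -26)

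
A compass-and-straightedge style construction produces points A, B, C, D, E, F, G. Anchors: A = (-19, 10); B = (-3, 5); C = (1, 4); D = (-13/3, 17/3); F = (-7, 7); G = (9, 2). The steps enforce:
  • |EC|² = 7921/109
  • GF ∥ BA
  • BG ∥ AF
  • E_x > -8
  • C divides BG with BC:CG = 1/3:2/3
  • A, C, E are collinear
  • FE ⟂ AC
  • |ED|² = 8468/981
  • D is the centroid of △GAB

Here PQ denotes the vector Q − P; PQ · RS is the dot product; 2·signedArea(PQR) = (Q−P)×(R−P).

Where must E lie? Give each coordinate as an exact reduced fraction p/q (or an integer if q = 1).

E = (-781/109, 703/109)

1. E_x = -781/109  [A, C, E are collinear ∩ FE ⟂ AC]
2. E_y = 703/109  [A, C, E are collinear ∩ FE ⟂ AC]
   → E = (-781/109, 703/109)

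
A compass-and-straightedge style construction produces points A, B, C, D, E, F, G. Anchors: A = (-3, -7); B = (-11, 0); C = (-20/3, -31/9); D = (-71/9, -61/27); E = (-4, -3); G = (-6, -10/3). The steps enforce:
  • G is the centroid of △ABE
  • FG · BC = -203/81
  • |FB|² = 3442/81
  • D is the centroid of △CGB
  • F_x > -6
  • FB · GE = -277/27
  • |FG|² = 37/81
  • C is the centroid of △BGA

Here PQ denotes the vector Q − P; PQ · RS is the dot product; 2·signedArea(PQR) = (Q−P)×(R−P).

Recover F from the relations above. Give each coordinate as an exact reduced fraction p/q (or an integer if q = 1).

F = (-16/3, -29/9)

1. F_x = -16/3  [FG · BC = -203/81 ∩ FB · GE = -277/27]
2. F_y = -29/9  [FG · BC = -203/81 ∩ FB · GE = -277/27]
   → F = (-16/3, -29/9)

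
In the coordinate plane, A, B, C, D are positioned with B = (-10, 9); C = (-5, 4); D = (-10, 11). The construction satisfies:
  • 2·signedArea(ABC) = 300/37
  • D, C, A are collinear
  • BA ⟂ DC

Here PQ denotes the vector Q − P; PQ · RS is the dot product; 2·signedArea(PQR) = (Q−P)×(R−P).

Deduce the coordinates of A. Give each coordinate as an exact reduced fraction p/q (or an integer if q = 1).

A = (-335/37, 358/37)

1. A_x = -335/37  [D, C, A are collinear ∩ BA ⟂ DC]
2. A_y = 358/37  [D, C, A are collinear ∩ BA ⟂ DC]
   → A = (-335/37, 358/37)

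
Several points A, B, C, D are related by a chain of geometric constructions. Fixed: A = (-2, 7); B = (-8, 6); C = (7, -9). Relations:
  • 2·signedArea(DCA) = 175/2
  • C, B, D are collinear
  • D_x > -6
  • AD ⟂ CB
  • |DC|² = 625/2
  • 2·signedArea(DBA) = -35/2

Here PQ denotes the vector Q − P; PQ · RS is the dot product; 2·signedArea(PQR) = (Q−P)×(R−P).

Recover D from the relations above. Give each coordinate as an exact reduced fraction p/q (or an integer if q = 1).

1. D_x = -11/2  [C, B, D are collinear ∩ AD ⟂ CB]
2. D_y = 7/2  [C, B, D are collinear ∩ AD ⟂ CB]
   → D = (-11/2, 7/2)

D = (-11/2, 7/2)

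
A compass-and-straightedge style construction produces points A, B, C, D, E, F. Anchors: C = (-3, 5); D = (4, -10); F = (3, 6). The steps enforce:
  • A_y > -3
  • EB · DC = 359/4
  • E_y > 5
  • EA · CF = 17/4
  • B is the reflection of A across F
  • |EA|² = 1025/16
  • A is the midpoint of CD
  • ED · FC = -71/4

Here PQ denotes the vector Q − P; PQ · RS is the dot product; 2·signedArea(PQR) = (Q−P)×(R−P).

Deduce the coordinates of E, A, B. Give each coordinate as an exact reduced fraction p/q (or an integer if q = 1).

A = (1/2, -5/2)
B = (11/2, 29/2)
E = (-3/2, 21/4)

1. A_x = 1/2  [A is the midpoint of CD]
2. A_y = -5/2  [A is the midpoint of CD]
   → A = (1/2, -5/2)
3. B_x = 11/2  [B is the reflection of A across F]
4. B_y = 29/2  [B is the reflection of A across F]
   → B = (11/2, 29/2)
5. E_x = -3/2  [EA · CF = 17/4 ∩ EB · DC = 359/4]
6. E_y = 21/4  [EA · CF = 17/4 ∩ EB · DC = 359/4]
   → E = (-3/2, 21/4)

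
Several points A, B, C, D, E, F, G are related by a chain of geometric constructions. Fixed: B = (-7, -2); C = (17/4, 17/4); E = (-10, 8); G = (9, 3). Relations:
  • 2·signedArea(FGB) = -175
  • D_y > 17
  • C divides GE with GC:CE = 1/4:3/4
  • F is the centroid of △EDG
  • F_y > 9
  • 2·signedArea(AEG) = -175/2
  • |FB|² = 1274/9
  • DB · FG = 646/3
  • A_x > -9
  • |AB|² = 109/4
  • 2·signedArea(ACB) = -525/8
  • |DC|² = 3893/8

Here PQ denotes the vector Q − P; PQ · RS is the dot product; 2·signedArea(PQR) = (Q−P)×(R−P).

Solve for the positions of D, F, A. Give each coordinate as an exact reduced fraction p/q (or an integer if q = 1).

A = (-17/2, 3)
D = (-13, 18)
F = (-14/3, 29/3)

1. F_x = -14/3  [line 5·x + -16·y + 178 = 0 ∩ |FB|² = 1274/9]
2. F_y = 29/3  [line 5·x + -16·y + 178 = 0 ∩ |FB|² = 1274/9]
   → F = (-14/3, 29/3)
3. A_x = -17/2  [2·signedArea(ACB) = -525/8 ∩ 2·signedArea(AEG) = -175/2]
4. A_y = 3  [2·signedArea(ACB) = -525/8 ∩ 2·signedArea(AEG) = -175/2]
   → A = (-17/2, 3)
5. D_x = -13  [DB · FG = 646/3 ∩ F is the centroid of △EDG]
6. D_y = 18  [DB · FG = 646/3 ∩ F is the centroid of △EDG]
   → D = (-13, 18)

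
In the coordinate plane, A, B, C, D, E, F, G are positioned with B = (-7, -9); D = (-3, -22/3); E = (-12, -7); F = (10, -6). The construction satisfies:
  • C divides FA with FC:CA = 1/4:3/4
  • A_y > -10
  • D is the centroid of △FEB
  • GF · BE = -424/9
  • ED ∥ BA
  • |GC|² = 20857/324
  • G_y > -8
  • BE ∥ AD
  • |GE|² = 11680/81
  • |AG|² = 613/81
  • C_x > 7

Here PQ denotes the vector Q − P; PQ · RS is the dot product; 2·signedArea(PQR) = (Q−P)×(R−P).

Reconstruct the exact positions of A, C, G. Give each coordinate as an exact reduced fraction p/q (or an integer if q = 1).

1. A_x = 2  [BE ∥ AD ∩ ED ∥ BA]
2. A_y = -28/3  [BE ∥ AD ∩ ED ∥ BA]
   → A = (2, -28/3)
3. C_x = 8  [C divides FA with FC:CA = 1/4:3/4]
4. C_y = -41/6  [C divides FA with FC:CA = 1/4:3/4]
   → C = (8, -41/6)
5. G_x = 0  [line 5·x + -2·y + -134/9 = 0 ∩ |AG|² = 613/81]
6. G_y = -67/9  [line 5·x + -2·y + -134/9 = 0 ∩ |AG|² = 613/81]
   → G = (0, -67/9)

A = (2, -28/3)
C = (8, -41/6)
G = (0, -67/9)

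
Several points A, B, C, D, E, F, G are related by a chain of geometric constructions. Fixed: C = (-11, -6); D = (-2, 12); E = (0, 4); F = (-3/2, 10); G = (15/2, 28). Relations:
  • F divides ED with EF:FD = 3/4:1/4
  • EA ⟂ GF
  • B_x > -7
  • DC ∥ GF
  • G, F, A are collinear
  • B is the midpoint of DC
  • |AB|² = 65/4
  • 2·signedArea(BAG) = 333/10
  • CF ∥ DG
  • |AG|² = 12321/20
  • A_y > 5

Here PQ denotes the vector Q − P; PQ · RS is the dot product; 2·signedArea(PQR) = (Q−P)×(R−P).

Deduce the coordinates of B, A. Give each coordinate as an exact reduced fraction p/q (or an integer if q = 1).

1. B_x = -13/2  [B is the midpoint of DC]
2. B_y = 3  [B is the midpoint of DC]
   → B = (-13/2, 3)
3. A_x = -18/5  [G, F, A are collinear ∩ EA ⟂ GF]
4. A_y = 29/5  [G, F, A are collinear ∩ EA ⟂ GF]
   → A = (-18/5, 29/5)

A = (-18/5, 29/5)
B = (-13/2, 3)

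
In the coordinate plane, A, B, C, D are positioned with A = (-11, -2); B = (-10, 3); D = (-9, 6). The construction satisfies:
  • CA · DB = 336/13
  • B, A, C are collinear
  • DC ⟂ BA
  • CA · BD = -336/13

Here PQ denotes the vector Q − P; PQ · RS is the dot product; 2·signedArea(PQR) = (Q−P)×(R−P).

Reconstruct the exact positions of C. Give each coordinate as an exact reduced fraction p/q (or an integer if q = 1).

C = (-122/13, 79/13)

1. C_x = -122/13  [B, A, C are collinear ∩ DC ⟂ BA]
2. C_y = 79/13  [B, A, C are collinear ∩ DC ⟂ BA]
   → C = (-122/13, 79/13)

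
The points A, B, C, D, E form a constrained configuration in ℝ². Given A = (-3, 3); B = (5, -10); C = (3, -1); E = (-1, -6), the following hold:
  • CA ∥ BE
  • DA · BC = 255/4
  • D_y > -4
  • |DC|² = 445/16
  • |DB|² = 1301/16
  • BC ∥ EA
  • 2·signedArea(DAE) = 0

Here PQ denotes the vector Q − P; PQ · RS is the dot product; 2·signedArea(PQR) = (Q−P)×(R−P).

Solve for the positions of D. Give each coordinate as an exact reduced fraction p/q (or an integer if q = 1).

D = (-3/2, -15/4)

1. D_x = -3/2  [2·signedArea(DAE) = 0 ∩ DA · BC = 255/4]
2. D_y = -15/4  [2·signedArea(DAE) = 0 ∩ DA · BC = 255/4]
   → D = (-3/2, -15/4)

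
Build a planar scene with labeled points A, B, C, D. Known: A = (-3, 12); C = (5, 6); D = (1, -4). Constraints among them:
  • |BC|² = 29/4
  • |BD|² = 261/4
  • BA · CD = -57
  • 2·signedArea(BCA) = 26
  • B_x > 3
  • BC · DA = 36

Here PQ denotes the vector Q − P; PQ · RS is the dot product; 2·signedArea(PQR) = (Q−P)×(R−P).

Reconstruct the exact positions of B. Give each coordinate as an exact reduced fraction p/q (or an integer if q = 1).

B = (4, 7/2)

1. B_x = 4  [2·signedArea(BCA) = 26 ∩ BA · CD = -57]
2. B_y = 7/2  [2·signedArea(BCA) = 26 ∩ BA · CD = -57]
   → B = (4, 7/2)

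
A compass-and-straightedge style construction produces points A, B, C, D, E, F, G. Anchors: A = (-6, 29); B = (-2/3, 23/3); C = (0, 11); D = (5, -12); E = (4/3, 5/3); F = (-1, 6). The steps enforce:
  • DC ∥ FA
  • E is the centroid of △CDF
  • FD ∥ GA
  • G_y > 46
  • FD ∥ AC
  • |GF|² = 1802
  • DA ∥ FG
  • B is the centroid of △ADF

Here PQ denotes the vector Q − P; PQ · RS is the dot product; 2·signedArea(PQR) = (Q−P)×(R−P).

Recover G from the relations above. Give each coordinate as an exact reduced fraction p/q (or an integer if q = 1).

1. G_x = -12  [FD ∥ GA ∩ DA ∥ FG]
2. G_y = 47  [FD ∥ GA ∩ DA ∥ FG]
   → G = (-12, 47)

G = (-12, 47)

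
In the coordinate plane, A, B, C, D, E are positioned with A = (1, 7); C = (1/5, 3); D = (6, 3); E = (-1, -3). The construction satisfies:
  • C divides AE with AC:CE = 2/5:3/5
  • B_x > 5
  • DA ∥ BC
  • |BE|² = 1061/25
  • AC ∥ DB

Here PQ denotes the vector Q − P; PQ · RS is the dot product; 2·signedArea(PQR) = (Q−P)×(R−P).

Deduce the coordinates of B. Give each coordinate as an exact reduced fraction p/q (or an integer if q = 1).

1. B_x = 26/5  [DA ∥ BC ∩ AC ∥ DB]
2. B_y = -1  [DA ∥ BC ∩ AC ∥ DB]
   → B = (26/5, -1)

B = (26/5, -1)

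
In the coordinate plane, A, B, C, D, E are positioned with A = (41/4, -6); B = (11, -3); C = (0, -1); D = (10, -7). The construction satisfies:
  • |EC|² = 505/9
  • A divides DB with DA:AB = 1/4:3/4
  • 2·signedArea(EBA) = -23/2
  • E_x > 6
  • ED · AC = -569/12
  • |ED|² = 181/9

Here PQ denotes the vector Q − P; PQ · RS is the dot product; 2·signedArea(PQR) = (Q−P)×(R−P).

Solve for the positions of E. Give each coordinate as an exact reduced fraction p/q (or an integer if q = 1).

E = (7, -11/3)

1. E_x = 7  [2·signedArea(EBA) = -23/2 ∩ ED · AC = -569/12]
2. E_y = -11/3  [2·signedArea(EBA) = -23/2 ∩ ED · AC = -569/12]
   → E = (7, -11/3)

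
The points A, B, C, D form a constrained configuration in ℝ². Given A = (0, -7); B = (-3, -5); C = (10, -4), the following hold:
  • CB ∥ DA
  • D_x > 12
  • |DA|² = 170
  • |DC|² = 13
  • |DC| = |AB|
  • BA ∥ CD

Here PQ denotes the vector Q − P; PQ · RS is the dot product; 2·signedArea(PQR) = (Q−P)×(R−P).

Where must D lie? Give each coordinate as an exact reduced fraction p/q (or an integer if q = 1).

D = (13, -6)

1. D_x = 13  [CB ∥ DA ∩ BA ∥ CD]
2. D_y = -6  [CB ∥ DA ∩ BA ∥ CD]
   → D = (13, -6)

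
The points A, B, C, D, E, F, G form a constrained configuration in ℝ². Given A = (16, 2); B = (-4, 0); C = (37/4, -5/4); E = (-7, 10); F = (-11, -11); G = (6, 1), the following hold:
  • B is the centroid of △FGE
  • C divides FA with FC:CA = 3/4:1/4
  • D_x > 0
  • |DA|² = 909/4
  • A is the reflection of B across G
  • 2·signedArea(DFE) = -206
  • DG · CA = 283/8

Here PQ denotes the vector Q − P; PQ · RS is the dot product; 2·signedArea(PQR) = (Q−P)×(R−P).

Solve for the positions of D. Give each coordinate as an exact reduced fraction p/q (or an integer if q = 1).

1. D_x = 1  [DG · CA = 283/8 ∩ 2·signedArea(DFE) = -206]
2. D_y = 1/2  [DG · CA = 283/8 ∩ 2·signedArea(DFE) = -206]
   → D = (1, 1/2)

D = (1, 1/2)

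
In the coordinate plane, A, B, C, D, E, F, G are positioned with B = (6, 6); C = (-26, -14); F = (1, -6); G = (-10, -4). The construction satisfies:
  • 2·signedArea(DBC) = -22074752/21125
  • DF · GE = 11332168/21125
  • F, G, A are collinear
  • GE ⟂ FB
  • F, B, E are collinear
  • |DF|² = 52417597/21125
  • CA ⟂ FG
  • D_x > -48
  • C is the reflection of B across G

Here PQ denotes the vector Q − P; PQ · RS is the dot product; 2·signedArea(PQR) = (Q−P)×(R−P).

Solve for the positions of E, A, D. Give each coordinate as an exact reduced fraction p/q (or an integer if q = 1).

A = (-2966/125, -188/125)
D = (-1004258/21125, 109706/21125)
E = (14/169, -1386/169)

1. E_x = 14/169  [F, B, E are collinear ∩ GE ⟂ FB]
2. E_y = -1386/169  [F, B, E are collinear ∩ GE ⟂ FB]
   → E = (14/169, -1386/169)
3. A_x = -2966/125  [F, G, A are collinear ∩ CA ⟂ FG]
4. A_y = -188/125  [F, G, A are collinear ∩ CA ⟂ FG]
   → A = (-2966/125, -188/125)
5. D_x = -1004258/21125  [2·signedArea(DBC) = -22074752/21125 ∩ DF · GE = 11332168/21125]
6. D_y = 109706/21125  [2·signedArea(DBC) = -22074752/21125 ∩ DF · GE = 11332168/21125]
   → D = (-1004258/21125, 109706/21125)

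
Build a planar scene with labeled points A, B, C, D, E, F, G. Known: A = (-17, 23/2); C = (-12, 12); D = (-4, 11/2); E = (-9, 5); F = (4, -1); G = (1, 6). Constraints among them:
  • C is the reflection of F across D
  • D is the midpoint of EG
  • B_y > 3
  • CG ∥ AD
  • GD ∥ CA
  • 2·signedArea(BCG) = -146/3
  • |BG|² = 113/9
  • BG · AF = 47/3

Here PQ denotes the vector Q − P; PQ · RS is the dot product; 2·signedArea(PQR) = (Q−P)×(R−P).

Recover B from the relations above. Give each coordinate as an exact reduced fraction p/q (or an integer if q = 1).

1. B_x = -4/3  [2·signedArea(BCG) = -146/3 ∩ BG · AF = 47/3]
2. B_y = 10/3  [2·signedArea(BCG) = -146/3 ∩ BG · AF = 47/3]
   → B = (-4/3, 10/3)

B = (-4/3, 10/3)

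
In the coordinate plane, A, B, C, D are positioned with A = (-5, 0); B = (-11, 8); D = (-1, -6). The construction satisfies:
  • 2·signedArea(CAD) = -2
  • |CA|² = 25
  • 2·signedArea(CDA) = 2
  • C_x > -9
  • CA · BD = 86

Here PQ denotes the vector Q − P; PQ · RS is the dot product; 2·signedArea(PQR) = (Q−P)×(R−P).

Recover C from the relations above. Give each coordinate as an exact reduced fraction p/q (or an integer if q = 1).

1. C_x = -8  [2·signedArea(CAD) = -2 ∩ CA · BD = 86]
2. C_y = 4  [2·signedArea(CAD) = -2 ∩ CA · BD = 86]
   → C = (-8, 4)

C = (-8, 4)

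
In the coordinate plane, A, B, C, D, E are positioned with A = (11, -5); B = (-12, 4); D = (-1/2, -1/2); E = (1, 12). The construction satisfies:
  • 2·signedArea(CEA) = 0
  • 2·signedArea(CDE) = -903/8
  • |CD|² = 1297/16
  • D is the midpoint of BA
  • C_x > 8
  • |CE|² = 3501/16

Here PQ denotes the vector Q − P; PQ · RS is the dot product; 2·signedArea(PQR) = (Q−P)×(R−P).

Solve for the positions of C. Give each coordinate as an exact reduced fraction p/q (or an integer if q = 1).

C = (17/2, -3/4)

1. C_x = 17/2  [2·signedArea(CEA) = 0 ∩ 2·signedArea(CDE) = -903/8]
2. C_y = -3/4  [2·signedArea(CEA) = 0 ∩ 2·signedArea(CDE) = -903/8]
   → C = (17/2, -3/4)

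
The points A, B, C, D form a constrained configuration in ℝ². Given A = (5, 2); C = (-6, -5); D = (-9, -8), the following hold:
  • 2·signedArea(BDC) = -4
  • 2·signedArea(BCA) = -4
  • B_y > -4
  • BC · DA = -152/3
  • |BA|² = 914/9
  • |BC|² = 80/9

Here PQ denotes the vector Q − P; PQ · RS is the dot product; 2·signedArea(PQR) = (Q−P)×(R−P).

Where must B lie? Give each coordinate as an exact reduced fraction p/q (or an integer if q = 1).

B = (-10/3, -11/3)

1. B_x = -10/3  [2·signedArea(BCA) = -4 ∩ 2·signedArea(BDC) = -4]
2. B_y = -11/3  [2·signedArea(BCA) = -4 ∩ 2·signedArea(BDC) = -4]
   → B = (-10/3, -11/3)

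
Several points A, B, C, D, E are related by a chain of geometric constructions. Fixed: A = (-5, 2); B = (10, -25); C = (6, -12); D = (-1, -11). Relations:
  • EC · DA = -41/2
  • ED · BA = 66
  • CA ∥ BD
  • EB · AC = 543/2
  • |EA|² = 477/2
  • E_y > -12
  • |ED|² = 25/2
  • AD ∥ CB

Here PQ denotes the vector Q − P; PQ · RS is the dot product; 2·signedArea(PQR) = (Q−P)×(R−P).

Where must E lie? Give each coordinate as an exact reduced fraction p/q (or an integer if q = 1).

1. E_x = 5/2  [ED · BA = 66 ∩ EB · AC = 543/2]
2. E_y = -23/2  [ED · BA = 66 ∩ EB · AC = 543/2]
   → E = (5/2, -23/2)

E = (5/2, -23/2)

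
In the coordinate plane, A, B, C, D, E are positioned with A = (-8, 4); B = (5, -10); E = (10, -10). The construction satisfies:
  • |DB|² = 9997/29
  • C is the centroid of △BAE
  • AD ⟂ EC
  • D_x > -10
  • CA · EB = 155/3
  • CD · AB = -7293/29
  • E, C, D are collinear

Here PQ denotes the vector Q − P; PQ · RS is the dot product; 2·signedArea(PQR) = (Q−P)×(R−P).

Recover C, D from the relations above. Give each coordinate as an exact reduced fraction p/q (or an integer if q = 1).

1. C_x = 7/3  [C is the centroid of △BAE]
2. C_y = -16/3  [C is the centroid of △BAE]
   → C = (7/3, -16/3)
3. D_x = -1356/145  [E, C, D are collinear ∩ AD ⟂ EC]
4. D_y = 258/145  [E, C, D are collinear ∩ AD ⟂ EC]
   → D = (-1356/145, 258/145)

C = (7/3, -16/3)
D = (-1356/145, 258/145)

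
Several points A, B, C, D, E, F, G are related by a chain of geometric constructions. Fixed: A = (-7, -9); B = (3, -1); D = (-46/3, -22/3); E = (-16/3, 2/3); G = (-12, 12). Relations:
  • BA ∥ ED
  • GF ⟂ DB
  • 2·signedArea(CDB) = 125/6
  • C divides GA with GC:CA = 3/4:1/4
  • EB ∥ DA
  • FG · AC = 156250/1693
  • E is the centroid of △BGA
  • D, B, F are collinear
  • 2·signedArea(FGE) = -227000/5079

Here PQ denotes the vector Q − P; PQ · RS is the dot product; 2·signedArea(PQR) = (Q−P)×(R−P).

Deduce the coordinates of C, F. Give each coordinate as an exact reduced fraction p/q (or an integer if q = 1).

C = (-33/4, -15/4)
F = (-10816/1693, -7184/1693)

1. C_x = -33/4  [C divides GA with GC:CA = 3/4:1/4]
2. C_y = -15/4  [C divides GA with GC:CA = 3/4:1/4]
   → C = (-33/4, -15/4)
3. F_x = -10816/1693  [D, B, F are collinear ∩ GF ⟂ DB]
4. F_y = -7184/1693  [D, B, F are collinear ∩ GF ⟂ DB]
   → F = (-10816/1693, -7184/1693)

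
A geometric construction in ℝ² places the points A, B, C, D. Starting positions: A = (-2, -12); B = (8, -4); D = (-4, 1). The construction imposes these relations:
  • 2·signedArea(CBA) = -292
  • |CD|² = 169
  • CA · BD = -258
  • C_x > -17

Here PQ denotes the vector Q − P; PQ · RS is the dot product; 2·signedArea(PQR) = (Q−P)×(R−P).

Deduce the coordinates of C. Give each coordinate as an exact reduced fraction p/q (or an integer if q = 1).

C = (-16, 6)

1. C_x = -16  [2·signedArea(CBA) = -292 ∩ CA · BD = -258]
2. C_y = 6  [2·signedArea(CBA) = -292 ∩ CA · BD = -258]
   → C = (-16, 6)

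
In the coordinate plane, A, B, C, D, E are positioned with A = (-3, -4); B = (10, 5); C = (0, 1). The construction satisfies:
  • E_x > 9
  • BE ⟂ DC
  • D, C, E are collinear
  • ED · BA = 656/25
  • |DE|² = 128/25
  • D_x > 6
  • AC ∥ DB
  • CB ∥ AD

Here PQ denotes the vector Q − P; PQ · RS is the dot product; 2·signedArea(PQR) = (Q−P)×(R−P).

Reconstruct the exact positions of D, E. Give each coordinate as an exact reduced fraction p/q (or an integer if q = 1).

1. D_x = 7  [AC ∥ DB ∩ CB ∥ AD]
2. D_y = 0  [AC ∥ DB ∩ CB ∥ AD]
   → D = (7, 0)
3. E_x = 231/25  [D, C, E are collinear ∩ BE ⟂ DC]
4. E_y = -8/25  [D, C, E are collinear ∩ BE ⟂ DC]
   → E = (231/25, -8/25)

D = (7, 0)
E = (231/25, -8/25)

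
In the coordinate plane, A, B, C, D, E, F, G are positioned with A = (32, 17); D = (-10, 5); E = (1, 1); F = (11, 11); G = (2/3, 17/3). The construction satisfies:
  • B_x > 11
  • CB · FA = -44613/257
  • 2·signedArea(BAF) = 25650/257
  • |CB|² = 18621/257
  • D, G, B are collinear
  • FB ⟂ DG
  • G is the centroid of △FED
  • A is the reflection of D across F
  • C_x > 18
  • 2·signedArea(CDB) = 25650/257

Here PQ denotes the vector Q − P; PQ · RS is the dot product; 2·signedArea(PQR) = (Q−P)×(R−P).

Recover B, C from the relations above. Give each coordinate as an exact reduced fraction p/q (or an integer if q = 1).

B = (2902/257, 1627/257)
C = (4651/257, 2941/257)

1. B_x = 2902/257  [D, G, B are collinear ∩ FB ⟂ DG]
2. B_y = 1627/257  [D, G, B are collinear ∩ FB ⟂ DG]
   → B = (2902/257, 1627/257)
3. C_x = 4651/257  [2·signedArea(CDB) = 25650/257 ∩ CB · FA = -44613/257]
4. C_y = 2941/257  [2·signedArea(CDB) = 25650/257 ∩ CB · FA = -44613/257]
   → C = (4651/257, 2941/257)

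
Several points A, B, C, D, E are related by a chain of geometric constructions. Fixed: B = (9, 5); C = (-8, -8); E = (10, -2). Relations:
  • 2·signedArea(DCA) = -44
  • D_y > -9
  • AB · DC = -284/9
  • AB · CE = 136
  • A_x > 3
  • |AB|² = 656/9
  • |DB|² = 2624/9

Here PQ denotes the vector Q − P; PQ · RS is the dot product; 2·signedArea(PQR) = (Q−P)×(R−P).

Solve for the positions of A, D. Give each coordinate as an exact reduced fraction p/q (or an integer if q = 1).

1. A_x = 11/3  [line -18·x + -6·y + 56 = 0 ∩ |AB|² = 656/9]
2. A_y = -5/3  [line -18·x + -6·y + 56 = 0 ∩ |AB|² = 656/9]
   → A = (11/3, -5/3)
3. D_x = -5/3  [AB · DC = -284/9 ∩ 2·signedArea(DCA) = -44]
4. D_y = -25/3  [AB · DC = -284/9 ∩ 2·signedArea(DCA) = -44]
   → D = (-5/3, -25/3)

A = (11/3, -5/3)
D = (-5/3, -25/3)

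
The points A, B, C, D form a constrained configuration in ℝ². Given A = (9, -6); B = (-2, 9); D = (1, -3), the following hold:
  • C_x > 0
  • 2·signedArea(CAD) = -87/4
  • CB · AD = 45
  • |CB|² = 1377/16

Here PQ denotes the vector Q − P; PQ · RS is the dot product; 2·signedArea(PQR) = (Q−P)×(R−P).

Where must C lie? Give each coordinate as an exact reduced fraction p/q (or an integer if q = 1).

1. C_x = 1/4  [CB · AD = 45 ∩ 2·signedArea(CAD) = -87/4]
2. C_y = 0  [CB · AD = 45 ∩ 2·signedArea(CAD) = -87/4]
   → C = (1/4, 0)

C = (1/4, 0)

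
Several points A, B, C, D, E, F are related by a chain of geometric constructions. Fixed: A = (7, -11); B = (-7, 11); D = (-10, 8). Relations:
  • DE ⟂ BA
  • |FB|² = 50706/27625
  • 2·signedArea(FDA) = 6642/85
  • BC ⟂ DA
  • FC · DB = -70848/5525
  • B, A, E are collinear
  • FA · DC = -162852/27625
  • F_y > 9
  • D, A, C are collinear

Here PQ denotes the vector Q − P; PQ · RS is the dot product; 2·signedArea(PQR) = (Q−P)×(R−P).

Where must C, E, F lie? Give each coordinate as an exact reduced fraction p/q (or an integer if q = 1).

C = (-3301/325, 2657/325)
E = (-553/85, 869/85)
F = (-40988/5525, 53656/5525)

1. C_x = -3301/325  [D, A, C are collinear ∩ BC ⟂ DA]
2. C_y = 2657/325  [D, A, C are collinear ∩ BC ⟂ DA]
   → C = (-3301/325, 2657/325)
3. E_x = -553/85  [B, A, E are collinear ∩ DE ⟂ BA]
4. E_y = 869/85  [B, A, E are collinear ∩ DE ⟂ BA]
   → E = (-553/85, 869/85)
5. F_x = -40988/5525  [FC · DB = -70848/5525 ∩ 2·signedArea(FDA) = 6642/85]
6. F_y = 53656/5525  [FC · DB = -70848/5525 ∩ 2·signedArea(FDA) = 6642/85]
   → F = (-40988/5525, 53656/5525)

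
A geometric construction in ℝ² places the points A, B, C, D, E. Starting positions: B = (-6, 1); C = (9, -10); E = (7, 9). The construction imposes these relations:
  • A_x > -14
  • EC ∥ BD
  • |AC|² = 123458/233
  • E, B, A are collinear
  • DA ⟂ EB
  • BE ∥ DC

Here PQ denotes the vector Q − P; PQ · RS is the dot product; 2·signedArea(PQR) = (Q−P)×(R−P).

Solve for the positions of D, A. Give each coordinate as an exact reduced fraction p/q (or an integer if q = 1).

1. D_x = -4  [BE ∥ DC ∩ EC ∥ BD]
2. D_y = -18  [BE ∥ DC ∩ EC ∥ BD]
   → D = (-4, -18)
3. A_x = -3036/233  [E, B, A are collinear ∩ DA ⟂ EB]
4. A_y = -775/233  [E, B, A are collinear ∩ DA ⟂ EB]
   → A = (-3036/233, -775/233)

A = (-3036/233, -775/233)
D = (-4, -18)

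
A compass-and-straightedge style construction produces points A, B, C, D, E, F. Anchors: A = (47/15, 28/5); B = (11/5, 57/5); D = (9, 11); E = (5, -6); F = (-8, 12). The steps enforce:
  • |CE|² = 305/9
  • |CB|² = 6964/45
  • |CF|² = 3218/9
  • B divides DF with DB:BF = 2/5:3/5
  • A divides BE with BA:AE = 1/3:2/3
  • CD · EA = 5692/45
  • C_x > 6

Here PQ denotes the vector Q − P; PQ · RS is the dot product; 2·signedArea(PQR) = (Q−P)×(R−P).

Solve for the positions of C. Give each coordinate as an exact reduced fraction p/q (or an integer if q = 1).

1. C_x = 19/3  [line 28/15·x + -58/5·y + -706/45 = 0 ∩ |CE|² = 305/9]
2. C_y = -1/3  [line 28/15·x + -58/5·y + -706/45 = 0 ∩ |CE|² = 305/9]
   → C = (19/3, -1/3)

C = (19/3, -1/3)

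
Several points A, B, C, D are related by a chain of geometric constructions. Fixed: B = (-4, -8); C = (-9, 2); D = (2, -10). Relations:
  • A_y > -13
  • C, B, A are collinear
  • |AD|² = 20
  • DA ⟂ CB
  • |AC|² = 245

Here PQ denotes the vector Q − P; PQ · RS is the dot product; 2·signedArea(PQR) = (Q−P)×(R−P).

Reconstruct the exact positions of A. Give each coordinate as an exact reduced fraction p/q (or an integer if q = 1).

A = (-2, -12)

1. A_x = -2  [C, B, A are collinear ∩ DA ⟂ CB]
2. A_y = -12  [C, B, A are collinear ∩ DA ⟂ CB]
   → A = (-2, -12)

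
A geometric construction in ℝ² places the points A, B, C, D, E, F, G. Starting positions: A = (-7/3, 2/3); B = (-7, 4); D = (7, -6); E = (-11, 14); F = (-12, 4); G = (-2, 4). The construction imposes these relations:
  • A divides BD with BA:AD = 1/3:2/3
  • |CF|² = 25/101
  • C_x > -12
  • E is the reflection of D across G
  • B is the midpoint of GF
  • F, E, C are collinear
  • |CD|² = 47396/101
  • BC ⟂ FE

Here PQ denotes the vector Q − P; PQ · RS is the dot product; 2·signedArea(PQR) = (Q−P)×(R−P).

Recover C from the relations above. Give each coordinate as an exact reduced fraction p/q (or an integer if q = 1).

C = (-1207/101, 454/101)

1. C_x = -1207/101  [F, E, C are collinear ∩ BC ⟂ FE]
2. C_y = 454/101  [F, E, C are collinear ∩ BC ⟂ FE]
   → C = (-1207/101, 454/101)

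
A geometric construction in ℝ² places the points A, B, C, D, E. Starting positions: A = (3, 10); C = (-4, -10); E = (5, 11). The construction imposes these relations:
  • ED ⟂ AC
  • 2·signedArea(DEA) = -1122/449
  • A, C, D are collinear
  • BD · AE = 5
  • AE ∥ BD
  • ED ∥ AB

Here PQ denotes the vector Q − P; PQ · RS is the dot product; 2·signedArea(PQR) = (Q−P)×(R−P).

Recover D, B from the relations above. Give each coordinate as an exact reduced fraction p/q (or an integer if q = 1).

B = (687/449, 4721/449)
D = (1585/449, 5170/449)

1. D_x = 1585/449  [A, C, D are collinear ∩ ED ⟂ AC]
2. D_y = 5170/449  [A, C, D are collinear ∩ ED ⟂ AC]
   → D = (1585/449, 5170/449)
3. B_x = 687/449  [AE ∥ BD ∩ ED ∥ AB]
4. B_y = 4721/449  [AE ∥ BD ∩ ED ∥ AB]
   → B = (687/449, 4721/449)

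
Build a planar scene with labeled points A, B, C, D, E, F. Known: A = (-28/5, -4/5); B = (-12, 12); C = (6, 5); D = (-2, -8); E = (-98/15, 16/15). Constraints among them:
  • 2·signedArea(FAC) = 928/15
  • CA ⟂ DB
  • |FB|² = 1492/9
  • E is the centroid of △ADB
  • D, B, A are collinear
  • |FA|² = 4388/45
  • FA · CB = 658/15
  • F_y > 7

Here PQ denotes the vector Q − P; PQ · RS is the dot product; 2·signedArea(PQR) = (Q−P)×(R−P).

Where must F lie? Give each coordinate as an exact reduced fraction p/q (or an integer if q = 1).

F = (0, 22/3)

1. F_x = 0  [2·signedArea(FAC) = 928/15 ∩ FA · CB = 658/15]
2. F_y = 22/3  [2·signedArea(FAC) = 928/15 ∩ FA · CB = 658/15]
   → F = (0, 22/3)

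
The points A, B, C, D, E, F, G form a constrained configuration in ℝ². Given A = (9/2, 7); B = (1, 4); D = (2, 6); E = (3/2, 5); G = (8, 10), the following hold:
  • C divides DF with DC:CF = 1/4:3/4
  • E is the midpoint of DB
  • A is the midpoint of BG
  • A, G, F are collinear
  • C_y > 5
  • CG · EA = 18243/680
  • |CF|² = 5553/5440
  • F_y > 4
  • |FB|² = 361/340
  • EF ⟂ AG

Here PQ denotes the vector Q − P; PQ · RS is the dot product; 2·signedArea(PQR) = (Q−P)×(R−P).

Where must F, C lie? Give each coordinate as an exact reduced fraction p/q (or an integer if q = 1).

1. F_x = 303/170  [A, G, F are collinear ∩ EF ⟂ AG]
2. F_y = 397/85  [A, G, F are collinear ∩ EF ⟂ AG]
   → F = (303/170, 397/85)
3. C_x = 1323/680  [C divides DF with DC:CF = 1/4:3/4]
4. C_y = 1927/340  [C divides DF with DC:CF = 1/4:3/4]
   → C = (1323/680, 1927/340)

C = (1323/680, 1927/340)
F = (303/170, 397/85)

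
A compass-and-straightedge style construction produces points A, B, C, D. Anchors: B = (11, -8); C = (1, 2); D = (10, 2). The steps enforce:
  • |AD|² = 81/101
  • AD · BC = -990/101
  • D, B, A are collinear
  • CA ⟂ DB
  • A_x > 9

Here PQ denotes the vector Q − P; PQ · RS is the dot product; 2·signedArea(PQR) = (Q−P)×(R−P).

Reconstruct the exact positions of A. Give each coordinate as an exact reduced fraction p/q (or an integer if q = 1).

1. A_x = 1001/101  [D, B, A are collinear ∩ CA ⟂ DB]
2. A_y = 292/101  [D, B, A are collinear ∩ CA ⟂ DB]
   → A = (1001/101, 292/101)

A = (1001/101, 292/101)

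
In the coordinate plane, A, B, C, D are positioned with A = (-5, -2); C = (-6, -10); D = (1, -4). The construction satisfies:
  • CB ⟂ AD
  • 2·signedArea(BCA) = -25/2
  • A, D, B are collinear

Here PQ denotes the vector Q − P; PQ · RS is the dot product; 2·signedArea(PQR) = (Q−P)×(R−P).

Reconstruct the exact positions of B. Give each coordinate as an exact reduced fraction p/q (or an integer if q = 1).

B = (-7/2, -5/2)

1. B_x = -7/2  [A, D, B are collinear ∩ CB ⟂ AD]
2. B_y = -5/2  [A, D, B are collinear ∩ CB ⟂ AD]
   → B = (-7/2, -5/2)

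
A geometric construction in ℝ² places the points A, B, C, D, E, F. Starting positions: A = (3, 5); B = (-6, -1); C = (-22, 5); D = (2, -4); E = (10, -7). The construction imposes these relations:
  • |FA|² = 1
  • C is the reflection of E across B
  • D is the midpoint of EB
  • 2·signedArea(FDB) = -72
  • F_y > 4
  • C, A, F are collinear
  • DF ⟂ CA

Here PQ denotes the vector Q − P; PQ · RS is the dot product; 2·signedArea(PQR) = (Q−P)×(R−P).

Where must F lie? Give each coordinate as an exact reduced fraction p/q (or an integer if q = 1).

F = (2, 5)

1. F_x = 2  [C, A, F are collinear ∩ DF ⟂ CA]
2. F_y = 5  [C, A, F are collinear ∩ DF ⟂ CA]
   → F = (2, 5)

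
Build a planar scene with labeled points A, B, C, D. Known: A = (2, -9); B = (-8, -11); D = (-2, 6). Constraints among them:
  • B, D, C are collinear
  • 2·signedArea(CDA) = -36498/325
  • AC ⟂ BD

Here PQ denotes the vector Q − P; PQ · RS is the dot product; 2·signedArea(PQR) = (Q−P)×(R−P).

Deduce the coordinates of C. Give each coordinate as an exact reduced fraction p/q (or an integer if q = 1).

1. C_x = -2036/325  [B, D, C are collinear ∩ AC ⟂ BD]
2. C_y = -1977/325  [B, D, C are collinear ∩ AC ⟂ BD]
   → C = (-2036/325, -1977/325)

C = (-2036/325, -1977/325)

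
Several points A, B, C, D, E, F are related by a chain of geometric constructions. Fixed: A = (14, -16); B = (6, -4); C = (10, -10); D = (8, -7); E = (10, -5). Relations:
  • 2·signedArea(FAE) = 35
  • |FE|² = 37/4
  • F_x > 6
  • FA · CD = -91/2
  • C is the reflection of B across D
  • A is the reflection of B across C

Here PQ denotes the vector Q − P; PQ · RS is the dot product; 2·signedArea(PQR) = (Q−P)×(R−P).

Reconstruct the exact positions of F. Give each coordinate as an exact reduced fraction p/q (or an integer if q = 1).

F = (7, -11/2)

1. F_x = 7  [FA · CD = -91/2 ∩ 2·signedArea(FAE) = 35]
2. F_y = -11/2  [FA · CD = -91/2 ∩ 2·signedArea(FAE) = 35]
   → F = (7, -11/2)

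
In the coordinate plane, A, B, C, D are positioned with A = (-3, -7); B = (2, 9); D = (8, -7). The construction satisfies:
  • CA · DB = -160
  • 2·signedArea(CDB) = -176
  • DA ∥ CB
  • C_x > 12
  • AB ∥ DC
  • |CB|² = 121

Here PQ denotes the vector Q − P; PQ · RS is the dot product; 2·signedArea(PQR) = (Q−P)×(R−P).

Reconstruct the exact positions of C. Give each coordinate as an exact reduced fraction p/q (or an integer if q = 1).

C = (13, 9)

1. C_x = 13  [DA ∥ CB ∩ AB ∥ DC]
2. C_y = 9  [DA ∥ CB ∩ AB ∥ DC]
   → C = (13, 9)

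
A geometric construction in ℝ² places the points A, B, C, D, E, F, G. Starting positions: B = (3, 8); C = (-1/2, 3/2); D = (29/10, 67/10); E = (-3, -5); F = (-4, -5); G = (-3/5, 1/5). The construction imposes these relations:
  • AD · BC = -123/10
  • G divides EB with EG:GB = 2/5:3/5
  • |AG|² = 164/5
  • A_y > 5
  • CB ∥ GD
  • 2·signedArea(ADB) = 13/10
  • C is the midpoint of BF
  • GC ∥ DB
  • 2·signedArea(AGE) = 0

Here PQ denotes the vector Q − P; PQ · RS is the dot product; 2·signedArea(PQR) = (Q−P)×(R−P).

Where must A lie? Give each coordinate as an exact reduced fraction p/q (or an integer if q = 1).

A = (9/5, 27/5)

1. A_x = 9/5  [2·signedArea(AGE) = 0 ∩ 2·signedArea(ADB) = 13/10]
2. A_y = 27/5  [2·signedArea(AGE) = 0 ∩ 2·signedArea(ADB) = 13/10]
   → A = (9/5, 27/5)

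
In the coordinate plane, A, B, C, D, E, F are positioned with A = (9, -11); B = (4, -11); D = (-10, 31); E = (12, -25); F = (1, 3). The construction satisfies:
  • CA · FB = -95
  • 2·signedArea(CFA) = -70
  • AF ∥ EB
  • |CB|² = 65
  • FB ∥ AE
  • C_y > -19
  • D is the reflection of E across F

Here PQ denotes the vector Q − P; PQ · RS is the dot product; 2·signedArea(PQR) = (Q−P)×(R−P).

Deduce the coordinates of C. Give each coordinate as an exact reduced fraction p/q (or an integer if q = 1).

1. C_x = 8  [CA · FB = -95 ∩ 2·signedArea(CFA) = -70]
2. C_y = -18  [CA · FB = -95 ∩ 2·signedArea(CFA) = -70]
   → C = (8, -18)

C = (8, -18)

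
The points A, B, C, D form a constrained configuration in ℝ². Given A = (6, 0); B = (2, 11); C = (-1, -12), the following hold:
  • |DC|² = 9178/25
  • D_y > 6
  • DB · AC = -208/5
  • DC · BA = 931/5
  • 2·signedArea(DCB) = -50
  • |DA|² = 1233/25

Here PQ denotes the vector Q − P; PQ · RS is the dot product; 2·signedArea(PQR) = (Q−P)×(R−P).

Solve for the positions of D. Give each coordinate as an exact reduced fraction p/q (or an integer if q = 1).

D = (18/5, 33/5)

1. D_x = 18/5  [DC · BA = 931/5 ∩ DB · AC = -208/5]
2. D_y = 33/5  [DC · BA = 931/5 ∩ DB · AC = -208/5]
   → D = (18/5, 33/5)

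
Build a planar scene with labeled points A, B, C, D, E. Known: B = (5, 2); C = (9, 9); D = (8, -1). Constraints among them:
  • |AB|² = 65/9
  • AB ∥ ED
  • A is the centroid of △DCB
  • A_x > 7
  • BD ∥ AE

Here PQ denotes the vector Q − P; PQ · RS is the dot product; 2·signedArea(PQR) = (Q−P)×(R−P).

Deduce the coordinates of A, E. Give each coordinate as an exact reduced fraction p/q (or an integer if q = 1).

A = (22/3, 10/3)
E = (31/3, 1/3)

1. A_x = 22/3  [A is the centroid of △DCB]
2. A_y = 10/3  [A is the centroid of △DCB]
   → A = (22/3, 10/3)
3. E_x = 31/3  [AB ∥ ED ∩ BD ∥ AE]
4. E_y = 1/3  [AB ∥ ED ∩ BD ∥ AE]
   → E = (31/3, 1/3)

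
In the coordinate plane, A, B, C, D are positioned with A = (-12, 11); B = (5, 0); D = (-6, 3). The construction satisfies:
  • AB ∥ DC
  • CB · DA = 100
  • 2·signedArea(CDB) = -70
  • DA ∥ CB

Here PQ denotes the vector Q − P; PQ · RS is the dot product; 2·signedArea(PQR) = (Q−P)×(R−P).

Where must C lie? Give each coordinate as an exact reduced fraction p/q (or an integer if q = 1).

1. C_x = 11  [DA ∥ CB ∩ AB ∥ DC]
2. C_y = -8  [DA ∥ CB ∩ AB ∥ DC]
   → C = (11, -8)

C = (11, -8)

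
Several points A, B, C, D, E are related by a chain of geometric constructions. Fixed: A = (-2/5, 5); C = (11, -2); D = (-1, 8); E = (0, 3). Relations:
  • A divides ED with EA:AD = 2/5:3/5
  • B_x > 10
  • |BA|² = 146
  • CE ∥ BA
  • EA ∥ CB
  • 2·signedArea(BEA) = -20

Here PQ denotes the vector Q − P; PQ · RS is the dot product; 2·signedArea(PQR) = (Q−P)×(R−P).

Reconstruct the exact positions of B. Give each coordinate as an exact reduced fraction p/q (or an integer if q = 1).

1. B_x = 53/5  [CE ∥ BA ∩ EA ∥ CB]
2. B_y = 0  [CE ∥ BA ∩ EA ∥ CB]
   → B = (53/5, 0)

B = (53/5, 0)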